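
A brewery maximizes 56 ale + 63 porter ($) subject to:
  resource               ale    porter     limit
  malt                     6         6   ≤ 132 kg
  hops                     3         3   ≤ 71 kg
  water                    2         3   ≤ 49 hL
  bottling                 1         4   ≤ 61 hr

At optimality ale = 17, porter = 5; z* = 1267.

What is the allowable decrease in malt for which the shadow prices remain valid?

Binding constraints: malt, water. The basis is B = [[6,6],[2,3]] with det 6.
Per unit decrease in malt, x* moves by d = (-0.5, 0.3333).
The basis stays optimal until bottling becomes binding; allowable decrease = 28.8 kg.

28.8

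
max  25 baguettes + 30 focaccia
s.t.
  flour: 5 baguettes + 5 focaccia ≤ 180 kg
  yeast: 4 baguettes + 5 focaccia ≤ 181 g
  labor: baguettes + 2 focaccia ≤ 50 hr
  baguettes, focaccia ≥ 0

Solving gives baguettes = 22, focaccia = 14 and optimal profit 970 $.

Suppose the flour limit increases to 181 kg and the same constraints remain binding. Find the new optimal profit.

974

Check each constraint at x*: flour 180/180 (tight); yeast 158/181 (slack 23); labor 50/50 (tight).
Since yeast is not tight, its dual is 0.
From A_Bᵀ y = c: 5·y_flour + 1·y_labor = 25; 5·y_flour + 2·y_labor = 30.
Solving: y_flour = 4, y_labor = 5.
Δz = y_flour·Δb = 4 × (1) = 4, so new z* = 970 + 4 = 974.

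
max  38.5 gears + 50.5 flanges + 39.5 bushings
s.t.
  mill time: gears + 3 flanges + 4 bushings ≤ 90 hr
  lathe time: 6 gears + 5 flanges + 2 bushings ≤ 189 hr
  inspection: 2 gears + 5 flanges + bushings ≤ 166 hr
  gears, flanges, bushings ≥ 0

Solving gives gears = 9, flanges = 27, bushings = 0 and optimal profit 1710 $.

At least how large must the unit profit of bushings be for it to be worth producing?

At the optimum: mill time uses 90 of 90 (binding); lathe time uses 189 of 189 (binding); inspection uses 153 of 166 (slack = 13).
Slack constraints have shadow price 0 (complementary slackness).
The binding rows give the dual system: 1·y_mill time + 6·y_lathe time = 38.5 and 3·y_mill time + 5·y_lathe time = 50.5.
This yields shadow prices y_mill time = 8.5, y_lathe time = 5.
bushings enters the basis when its profit ≥ yᵀa₃ = 8.5·4 + 5·2 = 44.

44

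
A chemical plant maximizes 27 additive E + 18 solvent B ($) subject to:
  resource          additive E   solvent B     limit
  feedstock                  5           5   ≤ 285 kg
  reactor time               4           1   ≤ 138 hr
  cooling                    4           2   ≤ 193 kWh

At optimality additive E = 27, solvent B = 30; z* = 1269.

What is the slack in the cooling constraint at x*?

cooling used = 4·27 + 2·30 = 168; slack = 193 − 168 = 25.

25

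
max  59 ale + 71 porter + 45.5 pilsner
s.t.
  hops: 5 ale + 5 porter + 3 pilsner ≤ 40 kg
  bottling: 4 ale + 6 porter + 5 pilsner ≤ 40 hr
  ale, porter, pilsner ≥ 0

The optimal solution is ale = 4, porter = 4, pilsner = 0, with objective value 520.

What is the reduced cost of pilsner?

-5.5

Both hops and bottling are binding at x*.
Dual feasibility on the basic columns requires 5·y_hops + 4·y_bottling = 59, 5·y_hops + 6·y_bottling = 71.
Solving: y_hops = 7, y_bottling = 6.
Reduced cost of pilsner: c₃ − yᵀa₃ = 45.5 − (7·3 + 6·5) = 45.5 − 51 = -5.5.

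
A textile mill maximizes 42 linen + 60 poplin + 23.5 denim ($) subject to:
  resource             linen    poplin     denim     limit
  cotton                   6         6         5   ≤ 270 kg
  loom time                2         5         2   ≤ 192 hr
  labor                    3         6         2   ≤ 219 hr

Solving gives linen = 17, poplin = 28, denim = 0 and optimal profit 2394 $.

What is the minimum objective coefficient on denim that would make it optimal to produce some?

Binding: cotton and labor. Non-binding: loom time (18 unused).
By complementary slackness, y = 0 for the non-binding constraint.
Dual feasibility on the basic columns requires 6·y_cotton + 3·y_labor = 42, 6·y_cotton + 6·y_labor = 60.
→ y_cotton = 4 and y_labor = 6.
denim enters the basis when its profit ≥ yᵀa₃ = 4·5 + 6·2 = 32.

32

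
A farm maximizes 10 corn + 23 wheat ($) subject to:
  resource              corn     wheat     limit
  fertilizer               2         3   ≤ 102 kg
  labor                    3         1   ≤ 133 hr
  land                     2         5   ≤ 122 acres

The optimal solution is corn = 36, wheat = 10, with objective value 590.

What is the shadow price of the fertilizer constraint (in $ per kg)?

1

Check each constraint at x*: fertilizer 102/102 (tight); labor 118/133 (slack 15); land 122/122 (tight).
By complementary slackness, y = 0 for the non-binding constraint.
Dual feasibility on the basic columns requires 2·y_fertilizer + 2·y_land = 10, 3·y_fertilizer + 5·y_land = 23.
Solving: y_fertilizer = 1, y_land = 4.
Shadow price of fertilizer = 1.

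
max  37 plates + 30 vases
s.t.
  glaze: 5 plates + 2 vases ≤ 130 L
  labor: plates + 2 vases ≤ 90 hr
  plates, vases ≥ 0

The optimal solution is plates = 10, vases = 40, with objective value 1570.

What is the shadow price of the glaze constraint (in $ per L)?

5.5

Both glaze and labor are binding at x*.
From A_Bᵀ y = c: 5·y_glaze + 1·y_labor = 37; 2·y_glaze + 2·y_labor = 30.
This yields shadow prices y_glaze = 5.5, y_labor = 9.5.
Shadow price of glaze = 5.5.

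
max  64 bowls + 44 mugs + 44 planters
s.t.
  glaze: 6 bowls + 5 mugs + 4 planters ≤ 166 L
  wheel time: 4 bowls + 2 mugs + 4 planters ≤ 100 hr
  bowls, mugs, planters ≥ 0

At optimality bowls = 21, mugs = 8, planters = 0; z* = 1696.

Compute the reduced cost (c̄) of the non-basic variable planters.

-8

At the optimum: glaze uses 166 of 166 (binding); wheel time uses 100 of 100 (binding).
Dual feasibility on the basic columns requires 6·y_glaze + 4·y_wheel time = 64, 5·y_glaze + 2·y_wheel time = 44.
This yields shadow prices y_glaze = 6, y_wheel time = 7.
Reduced cost of planters: c₃ − yᵀa₃ = 44 − (6·4 + 7·4) = 44 − 52 = -8.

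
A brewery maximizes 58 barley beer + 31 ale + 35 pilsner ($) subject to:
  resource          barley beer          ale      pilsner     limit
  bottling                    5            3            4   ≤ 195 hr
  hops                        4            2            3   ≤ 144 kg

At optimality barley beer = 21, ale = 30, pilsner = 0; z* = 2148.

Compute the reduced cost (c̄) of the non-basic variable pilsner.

-9.5

Check each constraint at x*: bottling 195/195 (tight); hops 144/144 (tight).
The binding rows give the dual system: 5·y_bottling + 4·y_hops = 58 and 3·y_bottling + 2·y_hops = 31.
This yields shadow prices y_bottling = 4, y_hops = 9.5.
Reduced cost of pilsner: c₃ − yᵀa₃ = 35 − (4·4 + 9.5·3) = 35 − 44.5 = -9.5.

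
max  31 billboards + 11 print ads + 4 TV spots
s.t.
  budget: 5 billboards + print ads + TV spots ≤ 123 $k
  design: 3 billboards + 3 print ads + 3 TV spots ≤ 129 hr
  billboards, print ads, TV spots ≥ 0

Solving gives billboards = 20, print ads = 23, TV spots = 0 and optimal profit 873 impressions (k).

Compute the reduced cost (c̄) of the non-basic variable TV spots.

-7

Both budget and design are binding at x*.
Dual feasibility on the basic columns requires 5·y_budget + 3·y_design = 31, 1·y_budget + 3·y_design = 11.
Solving: y_budget = 5, y_design = 2.
Reduced cost of TV spots: c₃ − yᵀa₃ = 4 − (5·1 + 2·3) = 4 − 11 = -7.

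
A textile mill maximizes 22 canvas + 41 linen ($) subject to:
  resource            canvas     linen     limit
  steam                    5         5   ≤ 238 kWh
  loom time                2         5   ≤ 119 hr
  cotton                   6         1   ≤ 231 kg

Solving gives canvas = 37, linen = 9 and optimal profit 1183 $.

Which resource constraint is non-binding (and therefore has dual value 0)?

steam

steam: 230/238 (slack 8)
loom time: 119/119 (binding)
cotton: 231/231 (binding)
By complementary slackness, a constraint with positive slack has shadow price 0 → steam.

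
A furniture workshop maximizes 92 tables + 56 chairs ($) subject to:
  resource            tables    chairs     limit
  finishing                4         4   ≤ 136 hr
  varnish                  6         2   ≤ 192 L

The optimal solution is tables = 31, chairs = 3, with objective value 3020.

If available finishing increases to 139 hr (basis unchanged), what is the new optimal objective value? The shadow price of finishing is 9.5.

3048.5

Δb = 3, so new z* = 3020 + (9.5)·(3) = 3020 + 28.5 = 3048.5.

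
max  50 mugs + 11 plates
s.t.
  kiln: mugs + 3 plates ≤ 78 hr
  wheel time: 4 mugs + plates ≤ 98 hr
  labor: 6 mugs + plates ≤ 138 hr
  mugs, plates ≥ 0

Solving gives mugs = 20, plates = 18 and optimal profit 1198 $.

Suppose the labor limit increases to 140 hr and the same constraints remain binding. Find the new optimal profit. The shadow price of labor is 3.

Δb = 2, so new z* = 1198 + (3)·(2) = 1198 + 6 = 1204.

1204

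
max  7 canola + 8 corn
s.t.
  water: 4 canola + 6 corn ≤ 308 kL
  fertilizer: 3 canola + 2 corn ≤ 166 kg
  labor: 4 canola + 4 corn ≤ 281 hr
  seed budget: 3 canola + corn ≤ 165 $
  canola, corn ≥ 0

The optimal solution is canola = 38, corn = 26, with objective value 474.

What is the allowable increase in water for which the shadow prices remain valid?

Binding constraints: water, fertilizer. The basis is B = [[4,6],[3,2]] with det -10.
Per unit increase in water, x* moves by d = (-0.2, 0.3).
The basis stays optimal until labor becomes binding; allowable increase = 62.5 kL.

62.5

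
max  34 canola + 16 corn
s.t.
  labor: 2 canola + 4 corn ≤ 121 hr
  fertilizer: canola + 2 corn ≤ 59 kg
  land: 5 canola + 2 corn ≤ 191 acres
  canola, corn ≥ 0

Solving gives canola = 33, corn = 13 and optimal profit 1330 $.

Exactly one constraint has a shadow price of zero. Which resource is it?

labor: 118/121 (slack 3)
fertilizer: 59/59 (binding)
land: 191/191 (binding)
By complementary slackness, a constraint with positive slack has shadow price 0 → labor.

labor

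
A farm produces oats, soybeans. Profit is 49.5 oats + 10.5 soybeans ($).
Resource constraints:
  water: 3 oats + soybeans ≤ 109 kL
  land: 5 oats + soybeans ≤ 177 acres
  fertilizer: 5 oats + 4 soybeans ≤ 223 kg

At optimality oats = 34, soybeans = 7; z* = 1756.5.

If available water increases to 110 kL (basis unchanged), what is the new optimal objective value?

Check each constraint at x*: water 109/109 (tight); land 177/177 (tight); fertilizer 198/223 (slack 25).
Since fertilizer is not tight, its dual is 0.
The binding rows give the dual system: 3·y_water + 5·y_land = 49.5 and 1·y_water + 1·y_land = 10.5.
This yields shadow prices y_water = 1.5, y_land = 9.
Δz = y_water·Δb = 1.5 × (1) = 1.5, so new z* = 1756.5 + 1.5 = 1758.

1758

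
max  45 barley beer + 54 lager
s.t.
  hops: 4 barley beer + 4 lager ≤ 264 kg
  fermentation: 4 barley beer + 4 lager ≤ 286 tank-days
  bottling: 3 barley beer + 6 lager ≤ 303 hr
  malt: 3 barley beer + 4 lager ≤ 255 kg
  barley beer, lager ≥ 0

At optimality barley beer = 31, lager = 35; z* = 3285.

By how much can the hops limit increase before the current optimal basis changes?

22

Binding constraints: hops, bottling. The basis is B = [[4,4],[3,6]] with det 12.
Per unit increase in hops, x* moves by d = (0.5, -0.25).
The basis stays optimal until fermentation becomes binding; allowable increase = 22 kg.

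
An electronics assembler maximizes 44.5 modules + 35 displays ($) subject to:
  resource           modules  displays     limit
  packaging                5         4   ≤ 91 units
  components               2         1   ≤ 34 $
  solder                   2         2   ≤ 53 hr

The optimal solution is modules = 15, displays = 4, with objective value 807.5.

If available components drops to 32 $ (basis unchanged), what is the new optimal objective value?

805.5

Binding: packaging and components. Non-binding: solder (15 unused).
By complementary slackness, y = 0 for the non-binding constraint.
Dual feasibility on the basic columns requires 5·y_packaging + 2·y_components = 44.5, 4·y_packaging + 1·y_components = 35.
Solving: y_packaging = 8.5, y_components = 1.
Δz = y_components·Δb = 1 × (-2) = -2, so new z* = 807.5 − 2 = 805.5.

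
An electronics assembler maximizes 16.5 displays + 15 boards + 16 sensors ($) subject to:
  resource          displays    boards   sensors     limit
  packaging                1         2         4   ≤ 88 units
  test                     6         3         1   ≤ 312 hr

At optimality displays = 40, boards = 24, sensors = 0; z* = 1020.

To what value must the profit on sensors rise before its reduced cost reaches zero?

20

Check each constraint at x*: packaging 88/88 (tight); test 312/312 (tight).
From A_Bᵀ y = c: 1·y_packaging + 6·y_test = 16.5; 2·y_packaging + 3·y_test = 15.
→ y_packaging = 4.5 and y_test = 2.
sensors enters the basis when its profit ≥ yᵀa₃ = 4.5·4 + 2·1 = 20.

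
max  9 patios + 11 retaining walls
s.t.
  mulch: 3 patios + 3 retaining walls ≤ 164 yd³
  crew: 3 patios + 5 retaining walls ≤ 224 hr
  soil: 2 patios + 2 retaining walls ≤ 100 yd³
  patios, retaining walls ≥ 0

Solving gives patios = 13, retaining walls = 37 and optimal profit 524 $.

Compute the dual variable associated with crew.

1

Binding: crew and soil. Non-binding: mulch (14 unused).
By complementary slackness, y = 0 for the non-binding constraint.
Dual feasibility on the basic columns requires 3·y_crew + 2·y_soil = 9, 5·y_crew + 2·y_soil = 11.
This yields shadow prices y_crew = 1, y_soil = 3.
Shadow price of crew = 1.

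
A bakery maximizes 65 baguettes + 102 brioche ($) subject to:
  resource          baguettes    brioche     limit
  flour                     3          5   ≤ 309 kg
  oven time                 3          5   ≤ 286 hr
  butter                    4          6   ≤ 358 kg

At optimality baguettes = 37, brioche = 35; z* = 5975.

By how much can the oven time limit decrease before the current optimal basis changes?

Binding constraints: oven time, butter. The basis is B = [[3,5],[4,6]] with det -2.
Per unit decrease in oven time, x* moves by d = (3, -2).
The basis stays optimal until brioche reaches 0; allowable decrease = 17.5 hr.

17.5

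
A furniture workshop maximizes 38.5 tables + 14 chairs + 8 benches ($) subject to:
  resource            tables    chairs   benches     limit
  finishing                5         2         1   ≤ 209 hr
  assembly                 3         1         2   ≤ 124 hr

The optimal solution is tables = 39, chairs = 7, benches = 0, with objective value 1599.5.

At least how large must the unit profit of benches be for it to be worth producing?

Check each constraint at x*: finishing 209/209 (tight); assembly 124/124 (tight).
From A_Bᵀ y = c: 5·y_finishing + 3·y_assembly = 38.5; 2·y_finishing + 1·y_assembly = 14.
→ y_finishing = 3.5 and y_assembly = 7.
benches enters the basis when its profit ≥ yᵀa₃ = 3.5·1 + 7·2 = 17.5.

17.5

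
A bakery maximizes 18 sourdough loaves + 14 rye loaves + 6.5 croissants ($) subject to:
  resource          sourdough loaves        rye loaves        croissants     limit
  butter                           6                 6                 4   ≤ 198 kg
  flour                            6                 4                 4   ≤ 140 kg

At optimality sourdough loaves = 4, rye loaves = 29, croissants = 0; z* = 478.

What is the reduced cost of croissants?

-5.5

At the optimum: butter uses 198 of 198 (binding); flour uses 140 of 140 (binding).
Dual feasibility on the basic columns requires 6·y_butter + 6·y_flour = 18, 6·y_butter + 4·y_flour = 14.
This yields shadow prices y_butter = 1, y_flour = 2.
Reduced cost of croissants: c₃ − yᵀa₃ = 6.5 − (1·4 + 2·4) = 6.5 − 12 = -5.5.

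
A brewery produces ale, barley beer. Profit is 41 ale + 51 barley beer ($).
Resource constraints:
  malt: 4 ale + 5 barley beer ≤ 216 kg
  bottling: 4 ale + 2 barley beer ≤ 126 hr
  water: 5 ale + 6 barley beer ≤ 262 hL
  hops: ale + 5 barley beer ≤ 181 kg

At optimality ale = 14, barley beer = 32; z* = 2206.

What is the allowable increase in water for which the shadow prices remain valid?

0.5

Binding constraints: malt, water. The basis is B = [[4,5],[5,6]] with det -1.
Per unit increase in water, x* moves by d = (5, -4).
The basis stays optimal until bottling becomes binding; allowable increase = 0.5 hL.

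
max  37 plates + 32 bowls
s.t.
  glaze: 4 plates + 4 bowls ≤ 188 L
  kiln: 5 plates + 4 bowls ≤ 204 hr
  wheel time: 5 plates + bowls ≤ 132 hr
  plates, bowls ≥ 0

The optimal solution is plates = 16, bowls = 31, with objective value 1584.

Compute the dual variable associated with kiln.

5

Check each constraint at x*: glaze 188/188 (tight); kiln 204/204 (tight); wheel time 111/132 (slack 21).
Since wheel time is not tight, its dual is 0.
The binding rows give the dual system: 4·y_glaze + 5·y_kiln = 37 and 4·y_glaze + 4·y_kiln = 32.
→ y_glaze = 3 and y_kiln = 5.
Shadow price of kiln = 5.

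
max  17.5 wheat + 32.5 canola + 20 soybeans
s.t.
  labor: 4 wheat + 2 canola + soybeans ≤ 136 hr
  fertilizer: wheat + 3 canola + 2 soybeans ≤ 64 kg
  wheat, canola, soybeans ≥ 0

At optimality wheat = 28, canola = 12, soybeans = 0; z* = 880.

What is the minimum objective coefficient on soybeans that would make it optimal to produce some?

21

Check each constraint at x*: labor 136/136 (tight); fertilizer 64/64 (tight).
Dual feasibility on the basic columns requires 4·y_labor + 1·y_fertilizer = 17.5, 2·y_labor + 3·y_fertilizer = 32.5.
Solving: y_labor = 2, y_fertilizer = 9.5.
soybeans enters the basis when its profit ≥ yᵀa₃ = 2·1 + 9.5·2 = 21.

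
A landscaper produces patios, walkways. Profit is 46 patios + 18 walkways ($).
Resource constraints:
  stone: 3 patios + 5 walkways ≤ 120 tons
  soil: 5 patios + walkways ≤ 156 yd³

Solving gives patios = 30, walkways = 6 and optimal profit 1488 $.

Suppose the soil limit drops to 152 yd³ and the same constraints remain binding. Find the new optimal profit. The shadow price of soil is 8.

Δb = -4, so new z* = 1488 + (8)·(-4) = 1488 − 32 = 1456.

1456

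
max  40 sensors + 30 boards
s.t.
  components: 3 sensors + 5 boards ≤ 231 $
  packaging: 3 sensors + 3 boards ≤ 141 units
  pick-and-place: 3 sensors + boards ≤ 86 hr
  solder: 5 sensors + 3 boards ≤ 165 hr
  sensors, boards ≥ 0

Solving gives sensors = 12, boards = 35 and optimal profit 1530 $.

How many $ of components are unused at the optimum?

components used = 3·12 + 5·35 = 211; slack = 231 − 211 = 20.

20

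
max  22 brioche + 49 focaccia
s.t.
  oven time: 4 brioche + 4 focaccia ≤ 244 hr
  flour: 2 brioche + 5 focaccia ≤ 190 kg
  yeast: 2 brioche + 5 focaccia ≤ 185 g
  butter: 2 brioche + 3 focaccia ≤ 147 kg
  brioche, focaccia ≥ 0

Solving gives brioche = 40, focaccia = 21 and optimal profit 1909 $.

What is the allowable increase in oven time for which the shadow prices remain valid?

12

Binding constraints: oven time, yeast. The basis is B = [[4,4],[2,5]] with det 12.
Per unit increase in oven time, x* moves by d = (0.4167, -0.1667).
The basis stays optimal until butter becomes binding; allowable increase = 12 hr.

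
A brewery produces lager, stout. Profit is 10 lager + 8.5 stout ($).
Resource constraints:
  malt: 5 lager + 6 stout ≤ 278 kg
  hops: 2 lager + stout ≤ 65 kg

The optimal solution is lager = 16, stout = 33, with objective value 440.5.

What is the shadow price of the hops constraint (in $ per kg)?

Check each constraint at x*: malt 278/278 (tight); hops 65/65 (tight).
Dual feasibility on the basic columns requires 5·y_malt + 2·y_hops = 10, 6·y_malt + 1·y_hops = 8.5.
→ y_malt = 1 and y_hops = 2.5.
Shadow price of hops = 2.5.

2.5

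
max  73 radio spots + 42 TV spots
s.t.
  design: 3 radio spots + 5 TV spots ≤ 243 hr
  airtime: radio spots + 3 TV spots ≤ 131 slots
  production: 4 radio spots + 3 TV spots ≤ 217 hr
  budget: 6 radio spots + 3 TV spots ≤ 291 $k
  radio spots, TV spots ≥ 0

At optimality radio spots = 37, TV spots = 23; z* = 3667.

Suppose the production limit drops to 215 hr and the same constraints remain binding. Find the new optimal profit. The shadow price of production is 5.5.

Δb = -2, so new z* = 3667 + (5.5)·(-2) = 3667 − 11 = 3656.

3656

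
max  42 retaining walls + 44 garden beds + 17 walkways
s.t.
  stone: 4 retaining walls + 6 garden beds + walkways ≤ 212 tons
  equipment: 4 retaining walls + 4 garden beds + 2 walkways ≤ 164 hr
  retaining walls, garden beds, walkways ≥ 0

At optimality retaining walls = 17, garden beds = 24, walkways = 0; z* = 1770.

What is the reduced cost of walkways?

-3

At the optimum: stone uses 212 of 212 (binding); equipment uses 164 of 164 (binding).
The binding rows give the dual system: 4·y_stone + 4·y_equipment = 42 and 6·y_stone + 4·y_equipment = 44.
Solving: y_stone = 1, y_equipment = 9.5.
Reduced cost of walkways: c₃ − yᵀa₃ = 17 − (1·1 + 9.5·2) = 17 − 20 = -3.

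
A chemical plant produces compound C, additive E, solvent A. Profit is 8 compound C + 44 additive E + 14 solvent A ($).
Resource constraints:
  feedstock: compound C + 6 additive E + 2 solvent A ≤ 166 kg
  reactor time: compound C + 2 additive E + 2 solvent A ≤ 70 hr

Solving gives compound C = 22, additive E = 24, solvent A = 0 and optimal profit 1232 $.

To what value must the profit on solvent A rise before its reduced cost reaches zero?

At the optimum: feedstock uses 166 of 166 (binding); reactor time uses 70 of 70 (binding).
From A_Bᵀ y = c: 1·y_feedstock + 1·y_reactor time = 8; 6·y_feedstock + 2·y_reactor time = 44.
This yields shadow prices y_feedstock = 7, y_reactor time = 1.
solvent A enters the basis when its profit ≥ yᵀa₃ = 7·2 + 1·2 = 16.

16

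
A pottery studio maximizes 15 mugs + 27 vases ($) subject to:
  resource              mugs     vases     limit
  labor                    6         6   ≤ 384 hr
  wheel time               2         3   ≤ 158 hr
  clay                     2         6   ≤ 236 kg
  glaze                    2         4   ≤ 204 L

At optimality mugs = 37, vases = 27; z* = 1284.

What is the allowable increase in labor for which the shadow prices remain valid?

Binding constraints: labor, clay. The basis is B = [[6,6],[2,6]] with det 24.
Per unit increase in labor, x* moves by d = (0.25, -0.0833).
The basis stays optimal until wheel time becomes binding; allowable increase = 12 hr.

12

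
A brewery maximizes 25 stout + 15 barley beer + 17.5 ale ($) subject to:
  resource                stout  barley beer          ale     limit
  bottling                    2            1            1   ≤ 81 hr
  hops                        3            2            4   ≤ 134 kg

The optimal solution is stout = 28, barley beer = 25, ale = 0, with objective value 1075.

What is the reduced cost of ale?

-7.5

Both bottling and hops are binding at x*.
From A_Bᵀ y = c: 2·y_bottling + 3·y_hops = 25; 1·y_bottling + 2·y_hops = 15.
→ y_bottling = 5 and y_hops = 5.
Reduced cost of ale: c₃ − yᵀa₃ = 17.5 − (5·1 + 5·4) = 17.5 − 25 = -7.5.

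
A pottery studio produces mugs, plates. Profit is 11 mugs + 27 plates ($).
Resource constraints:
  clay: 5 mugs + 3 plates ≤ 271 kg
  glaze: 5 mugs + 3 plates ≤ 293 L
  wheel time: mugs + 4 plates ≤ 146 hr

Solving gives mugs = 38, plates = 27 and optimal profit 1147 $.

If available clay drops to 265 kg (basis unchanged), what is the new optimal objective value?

1141

Binding: clay and wheel time. Non-binding: glaze (22 unused).
By complementary slackness, y = 0 for the non-binding constraint.
Dual feasibility on the basic columns requires 5·y_clay + 1·y_wheel time = 11, 3·y_clay + 4·y_wheel time = 27.
This yields shadow prices y_clay = 1, y_wheel time = 6.
Δz = y_clay·Δb = 1 × (-6) = -6, so new z* = 1147 − 6 = 1141.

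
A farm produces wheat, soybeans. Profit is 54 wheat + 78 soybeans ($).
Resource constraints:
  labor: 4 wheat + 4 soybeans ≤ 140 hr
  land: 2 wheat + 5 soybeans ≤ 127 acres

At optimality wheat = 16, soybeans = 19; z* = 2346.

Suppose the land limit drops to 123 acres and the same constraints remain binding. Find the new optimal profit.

Check each constraint at x*: labor 140/140 (tight); land 127/127 (tight).
The binding rows give the dual system: 4·y_labor + 2·y_land = 54 and 4·y_labor + 5·y_land = 78.
Solving: y_labor = 9.5, y_land = 8.
Δz = y_land·Δb = 8 × (-4) = -32, so new z* = 2346 − 32 = 2314.

2314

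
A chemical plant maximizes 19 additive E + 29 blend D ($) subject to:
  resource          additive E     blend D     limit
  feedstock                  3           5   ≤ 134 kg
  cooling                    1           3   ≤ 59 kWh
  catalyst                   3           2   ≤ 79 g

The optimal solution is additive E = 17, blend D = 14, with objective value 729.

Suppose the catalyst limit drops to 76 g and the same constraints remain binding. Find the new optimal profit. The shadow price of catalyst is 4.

717

Δb = -3, so new z* = 729 + (4)·(-3) = 729 − 12 = 717.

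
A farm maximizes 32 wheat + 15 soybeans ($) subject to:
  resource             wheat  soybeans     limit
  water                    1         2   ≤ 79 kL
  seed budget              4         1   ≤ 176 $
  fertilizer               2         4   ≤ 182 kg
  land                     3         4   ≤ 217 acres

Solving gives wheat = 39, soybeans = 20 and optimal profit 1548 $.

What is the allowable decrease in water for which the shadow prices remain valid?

Binding constraints: water, seed budget. The basis is B = [[1,2],[4,1]] with det -7.
Per unit decrease in water, x* moves by d = (0.1429, -0.5714).
The basis stays optimal until soybeans reaches 0; allowable decrease = 35 kL.

35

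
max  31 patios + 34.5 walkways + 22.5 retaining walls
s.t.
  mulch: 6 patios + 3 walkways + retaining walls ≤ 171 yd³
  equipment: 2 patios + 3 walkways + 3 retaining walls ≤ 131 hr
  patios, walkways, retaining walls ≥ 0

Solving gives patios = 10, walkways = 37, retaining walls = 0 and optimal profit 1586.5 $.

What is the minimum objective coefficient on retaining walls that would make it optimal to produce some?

30.5

At the optimum: mulch uses 171 of 171 (binding); equipment uses 131 of 131 (binding).
From A_Bᵀ y = c: 6·y_mulch + 2·y_equipment = 31; 3·y_mulch + 3·y_equipment = 34.5.
→ y_mulch = 2 and y_equipment = 9.5.
retaining walls enters the basis when its profit ≥ yᵀa₃ = 2·1 + 9.5·3 = 30.5.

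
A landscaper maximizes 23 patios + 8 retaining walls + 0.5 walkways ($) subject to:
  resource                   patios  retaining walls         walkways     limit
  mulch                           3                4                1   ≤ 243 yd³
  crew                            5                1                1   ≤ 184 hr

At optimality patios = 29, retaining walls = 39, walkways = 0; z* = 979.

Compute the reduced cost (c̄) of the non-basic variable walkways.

-4.5

At the optimum: mulch uses 243 of 243 (binding); crew uses 184 of 184 (binding).
Dual feasibility on the basic columns requires 3·y_mulch + 5·y_crew = 23, 4·y_mulch + 1·y_crew = 8.
→ y_mulch = 1 and y_crew = 4.
Reduced cost of walkways: c₃ − yᵀa₃ = 0.5 − (1·1 + 4·1) = 0.5 − 5 = -4.5.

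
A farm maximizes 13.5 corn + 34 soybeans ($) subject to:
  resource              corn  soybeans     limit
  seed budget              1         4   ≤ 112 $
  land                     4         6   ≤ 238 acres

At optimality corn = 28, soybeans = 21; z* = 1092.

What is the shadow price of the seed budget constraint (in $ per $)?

Check each constraint at x*: seed budget 112/112 (tight); land 238/238 (tight).
From A_Bᵀ y = c: 1·y_seed budget + 4·y_land = 13.5; 4·y_seed budget + 6·y_land = 34.
Solving: y_seed budget = 5.5, y_land = 2.
Shadow price of seed budget = 5.5.

5.5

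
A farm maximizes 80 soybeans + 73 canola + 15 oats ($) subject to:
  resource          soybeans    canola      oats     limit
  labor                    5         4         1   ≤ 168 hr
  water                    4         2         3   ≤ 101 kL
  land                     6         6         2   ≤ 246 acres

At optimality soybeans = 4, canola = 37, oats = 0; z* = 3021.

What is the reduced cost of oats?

-7

Check each constraint at x*: labor 168/168 (tight); water 90/101 (slack 11); land 246/246 (tight).
Slack constraints have shadow price 0 (complementary slackness).
The binding rows give the dual system: 5·y_labor + 6·y_land = 80 and 4·y_labor + 6·y_land = 73.
Solving: y_labor = 7, y_land = 7.5.
Reduced cost of oats: c₃ − yᵀa₃ = 15 − (7·1 + 7.5·2) = 15 − 22 = -7.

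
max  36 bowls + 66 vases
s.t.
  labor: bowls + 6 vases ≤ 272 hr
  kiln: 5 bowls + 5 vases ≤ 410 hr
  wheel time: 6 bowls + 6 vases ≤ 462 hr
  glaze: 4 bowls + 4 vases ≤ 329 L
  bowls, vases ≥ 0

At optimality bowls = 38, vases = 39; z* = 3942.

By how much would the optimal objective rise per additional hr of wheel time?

5

At the optimum: labor uses 272 of 272 (binding); kiln uses 385 of 410 (slack = 25); wheel time uses 462 of 462 (binding); glaze uses 308 of 329 (slack = 21).
Since kiln, glaze are not tight, their duals are 0.
Dual feasibility on the basic columns requires 1·y_labor + 6·y_wheel time = 36, 6·y_labor + 6·y_wheel time = 66.
This yields shadow prices y_labor = 6, y_wheel time = 5.
Shadow price of wheel time = 5.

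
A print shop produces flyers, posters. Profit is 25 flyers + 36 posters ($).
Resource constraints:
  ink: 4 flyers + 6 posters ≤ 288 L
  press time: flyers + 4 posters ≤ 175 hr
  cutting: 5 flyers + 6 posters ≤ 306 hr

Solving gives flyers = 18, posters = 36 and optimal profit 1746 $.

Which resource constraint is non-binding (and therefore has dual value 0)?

ink: 288/288 (binding)
press time: 162/175 (slack 13)
cutting: 306/306 (binding)
By complementary slackness, a constraint with positive slack has shadow price 0 → press time.

press time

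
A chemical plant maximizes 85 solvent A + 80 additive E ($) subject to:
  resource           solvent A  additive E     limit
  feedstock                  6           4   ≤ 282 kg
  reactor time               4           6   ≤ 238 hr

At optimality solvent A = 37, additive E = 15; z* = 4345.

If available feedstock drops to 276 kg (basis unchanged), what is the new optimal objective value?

At the optimum: feedstock uses 282 of 282 (binding); reactor time uses 238 of 238 (binding).
Dual feasibility on the basic columns requires 6·y_feedstock + 4·y_reactor time = 85, 4·y_feedstock + 6·y_reactor time = 80.
→ y_feedstock = 9.5 and y_reactor time = 7.
Δz = y_feedstock·Δb = 9.5 × (-6) = -57, so new z* = 4345 − 57 = 4288.

4288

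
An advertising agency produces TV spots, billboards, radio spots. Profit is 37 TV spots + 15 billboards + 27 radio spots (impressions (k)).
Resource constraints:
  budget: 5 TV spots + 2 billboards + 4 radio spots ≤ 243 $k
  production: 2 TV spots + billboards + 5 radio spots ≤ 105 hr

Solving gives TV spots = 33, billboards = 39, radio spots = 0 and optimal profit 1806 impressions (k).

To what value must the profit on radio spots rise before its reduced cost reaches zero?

33

Both budget and production are binding at x*.
The binding rows give the dual system: 5·y_budget + 2·y_production = 37 and 2·y_budget + 1·y_production = 15.
→ y_budget = 7 and y_production = 1.
radio spots enters the basis when its profit ≥ yᵀa₃ = 7·4 + 1·5 = 33.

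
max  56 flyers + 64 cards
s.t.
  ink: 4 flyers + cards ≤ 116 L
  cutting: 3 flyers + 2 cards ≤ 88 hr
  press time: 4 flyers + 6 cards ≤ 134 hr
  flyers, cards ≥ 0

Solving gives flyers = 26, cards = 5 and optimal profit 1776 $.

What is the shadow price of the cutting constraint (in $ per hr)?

8

Binding: cutting and press time. Non-binding: ink (7 unused).
Since ink is not tight, its dual is 0.
The binding rows give the dual system: 3·y_cutting + 4·y_press time = 56 and 2·y_cutting + 6·y_press time = 64.
→ y_cutting = 8 and y_press time = 8.
Shadow price of cutting = 8.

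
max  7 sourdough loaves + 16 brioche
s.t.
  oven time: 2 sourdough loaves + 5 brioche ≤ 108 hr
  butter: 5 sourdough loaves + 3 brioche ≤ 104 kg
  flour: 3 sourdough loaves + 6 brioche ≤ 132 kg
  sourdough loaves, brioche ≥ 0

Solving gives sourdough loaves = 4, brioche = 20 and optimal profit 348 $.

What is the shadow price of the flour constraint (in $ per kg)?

1

Check each constraint at x*: oven time 108/108 (tight); butter 80/104 (slack 24); flour 132/132 (tight).
Slack constraints have shadow price 0 (complementary slackness).
From A_Bᵀ y = c: 2·y_oven time + 3·y_flour = 7; 5·y_oven time + 6·y_flour = 16.
This yields shadow prices y_oven time = 2, y_flour = 1.
Shadow price of flour = 1.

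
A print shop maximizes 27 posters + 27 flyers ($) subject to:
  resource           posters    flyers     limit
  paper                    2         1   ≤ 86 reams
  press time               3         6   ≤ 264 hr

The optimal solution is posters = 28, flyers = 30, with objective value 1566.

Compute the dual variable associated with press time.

3

Both paper and press time are binding at x*.
Dual feasibility on the basic columns requires 2·y_paper + 3·y_press time = 27, 1·y_paper + 6·y_press time = 27.
Solving: y_paper = 9, y_press time = 3.
Shadow price of press time = 3.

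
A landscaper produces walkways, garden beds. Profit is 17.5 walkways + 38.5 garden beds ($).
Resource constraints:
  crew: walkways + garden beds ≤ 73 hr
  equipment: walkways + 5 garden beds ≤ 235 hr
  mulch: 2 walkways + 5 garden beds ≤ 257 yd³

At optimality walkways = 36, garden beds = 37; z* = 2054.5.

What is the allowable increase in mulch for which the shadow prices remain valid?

10.5

Binding constraints: crew, mulch. The basis is B = [[1,1],[2,5]] with det 3.
Per unit increase in mulch, x* moves by d = (-0.3333, 0.3333).
The basis stays optimal until equipment becomes binding; allowable increase = 10.5 yd³.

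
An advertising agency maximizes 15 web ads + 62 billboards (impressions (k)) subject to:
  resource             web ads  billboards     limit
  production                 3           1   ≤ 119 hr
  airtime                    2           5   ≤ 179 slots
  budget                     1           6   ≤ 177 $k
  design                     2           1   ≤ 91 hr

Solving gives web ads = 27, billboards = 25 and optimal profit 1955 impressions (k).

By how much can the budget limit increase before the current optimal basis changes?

37.8

Binding constraints: airtime, budget. The basis is B = [[2,5],[1,6]] with det 7.
Per unit increase in budget, x* moves by d = (-0.7143, 0.2857).
The basis stays optimal until web ads reaches 0; allowable increase = 37.8 $k.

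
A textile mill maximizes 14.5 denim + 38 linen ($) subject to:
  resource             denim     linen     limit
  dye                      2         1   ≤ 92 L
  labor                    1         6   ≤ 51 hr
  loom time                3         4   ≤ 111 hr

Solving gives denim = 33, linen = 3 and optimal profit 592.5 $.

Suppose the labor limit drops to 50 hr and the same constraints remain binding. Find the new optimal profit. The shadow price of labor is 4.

588.5

Δb = -1, so new z* = 592.5 + (4)·(-1) = 592.5 − 4 = 588.5.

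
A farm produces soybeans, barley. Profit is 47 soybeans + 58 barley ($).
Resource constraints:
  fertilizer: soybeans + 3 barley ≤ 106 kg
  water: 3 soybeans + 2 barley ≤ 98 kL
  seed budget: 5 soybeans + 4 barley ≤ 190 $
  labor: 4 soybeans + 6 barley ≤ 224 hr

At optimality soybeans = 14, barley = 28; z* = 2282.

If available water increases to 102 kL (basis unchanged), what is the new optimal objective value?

2302

Check each constraint at x*: fertilizer 98/106 (slack 8); water 98/98 (tight); seed budget 182/190 (slack 8); labor 224/224 (tight).
Slack constraints have shadow price 0 (complementary slackness).
Dual feasibility on the basic columns requires 3·y_water + 4·y_labor = 47, 2·y_water + 6·y_labor = 58.
This yields shadow prices y_water = 5, y_labor = 8.
Δz = y_water·Δb = 5 × (4) = 20, so new z* = 2282 + 20 = 2302.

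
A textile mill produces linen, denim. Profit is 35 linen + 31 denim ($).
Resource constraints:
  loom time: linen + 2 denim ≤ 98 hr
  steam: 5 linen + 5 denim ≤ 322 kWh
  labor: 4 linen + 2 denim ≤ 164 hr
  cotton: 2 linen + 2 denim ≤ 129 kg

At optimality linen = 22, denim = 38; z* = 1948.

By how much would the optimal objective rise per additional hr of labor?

6.5

Check each constraint at x*: loom time 98/98 (tight); steam 300/322 (slack 22); labor 164/164 (tight); cotton 120/129 (slack 9).
By complementary slackness, y = 0 for the non-binding constraints.
From A_Bᵀ y = c: 1·y_loom time + 4·y_labor = 35; 2·y_loom time + 2·y_labor = 31.
Solving: y_loom time = 9, y_labor = 6.5.
Shadow price of labor = 6.5.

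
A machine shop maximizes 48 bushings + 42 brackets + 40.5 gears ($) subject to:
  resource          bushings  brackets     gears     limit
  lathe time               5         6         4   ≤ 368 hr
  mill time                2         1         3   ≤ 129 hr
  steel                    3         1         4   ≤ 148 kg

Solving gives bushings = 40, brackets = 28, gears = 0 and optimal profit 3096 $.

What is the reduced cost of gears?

-7.5

At the optimum: lathe time uses 368 of 368 (binding); mill time uses 108 of 129 (slack = 21); steel uses 148 of 148 (binding).
Slack constraints have shadow price 0 (complementary slackness).
The binding rows give the dual system: 5·y_lathe time + 3·y_steel = 48 and 6·y_lathe time + 1·y_steel = 42.
Solving: y_lathe time = 6, y_steel = 6.
Reduced cost of gears: c₃ − yᵀa₃ = 40.5 − (6·4 + 6·4) = 40.5 − 48 = -7.5.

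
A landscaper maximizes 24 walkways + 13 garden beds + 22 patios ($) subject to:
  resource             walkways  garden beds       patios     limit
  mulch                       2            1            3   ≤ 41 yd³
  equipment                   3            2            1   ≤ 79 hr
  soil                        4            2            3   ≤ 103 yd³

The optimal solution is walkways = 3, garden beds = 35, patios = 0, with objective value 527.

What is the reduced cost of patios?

-7

At the optimum: mulch uses 41 of 41 (binding); equipment uses 79 of 79 (binding); soil uses 82 of 103 (slack = 21).
Slack constraints have shadow price 0 (complementary slackness).
Dual feasibility on the basic columns requires 2·y_mulch + 3·y_equipment = 24, 1·y_mulch + 2·y_equipment = 13.
This yields shadow prices y_mulch = 9, y_equipment = 2.
Reduced cost of patios: c₃ − yᵀa₃ = 22 − (9·3 + 2·1) = 22 − 29 = -7.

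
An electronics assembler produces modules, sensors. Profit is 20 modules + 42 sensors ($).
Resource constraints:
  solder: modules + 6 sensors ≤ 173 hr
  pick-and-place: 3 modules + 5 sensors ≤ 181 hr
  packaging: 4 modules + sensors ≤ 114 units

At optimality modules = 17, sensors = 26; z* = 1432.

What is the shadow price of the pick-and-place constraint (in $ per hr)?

6

At the optimum: solder uses 173 of 173 (binding); pick-and-place uses 181 of 181 (binding); packaging uses 94 of 114 (slack = 20).
Since packaging is not tight, its dual is 0.
From A_Bᵀ y = c: 1·y_solder + 3·y_pick-and-place = 20; 6·y_solder + 5·y_pick-and-place = 42.
This yields shadow prices y_solder = 2, y_pick-and-place = 6.
Shadow price of pick-and-place = 6.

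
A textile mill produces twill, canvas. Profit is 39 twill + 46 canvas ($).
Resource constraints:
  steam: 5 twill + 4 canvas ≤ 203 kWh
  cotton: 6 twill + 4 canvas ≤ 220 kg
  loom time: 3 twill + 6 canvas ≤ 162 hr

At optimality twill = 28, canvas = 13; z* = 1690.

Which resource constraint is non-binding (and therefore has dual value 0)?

steam

steam: 192/203 (slack 11)
cotton: 220/220 (binding)
loom time: 162/162 (binding)
By complementary slackness, a constraint with positive slack has shadow price 0 → steam.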